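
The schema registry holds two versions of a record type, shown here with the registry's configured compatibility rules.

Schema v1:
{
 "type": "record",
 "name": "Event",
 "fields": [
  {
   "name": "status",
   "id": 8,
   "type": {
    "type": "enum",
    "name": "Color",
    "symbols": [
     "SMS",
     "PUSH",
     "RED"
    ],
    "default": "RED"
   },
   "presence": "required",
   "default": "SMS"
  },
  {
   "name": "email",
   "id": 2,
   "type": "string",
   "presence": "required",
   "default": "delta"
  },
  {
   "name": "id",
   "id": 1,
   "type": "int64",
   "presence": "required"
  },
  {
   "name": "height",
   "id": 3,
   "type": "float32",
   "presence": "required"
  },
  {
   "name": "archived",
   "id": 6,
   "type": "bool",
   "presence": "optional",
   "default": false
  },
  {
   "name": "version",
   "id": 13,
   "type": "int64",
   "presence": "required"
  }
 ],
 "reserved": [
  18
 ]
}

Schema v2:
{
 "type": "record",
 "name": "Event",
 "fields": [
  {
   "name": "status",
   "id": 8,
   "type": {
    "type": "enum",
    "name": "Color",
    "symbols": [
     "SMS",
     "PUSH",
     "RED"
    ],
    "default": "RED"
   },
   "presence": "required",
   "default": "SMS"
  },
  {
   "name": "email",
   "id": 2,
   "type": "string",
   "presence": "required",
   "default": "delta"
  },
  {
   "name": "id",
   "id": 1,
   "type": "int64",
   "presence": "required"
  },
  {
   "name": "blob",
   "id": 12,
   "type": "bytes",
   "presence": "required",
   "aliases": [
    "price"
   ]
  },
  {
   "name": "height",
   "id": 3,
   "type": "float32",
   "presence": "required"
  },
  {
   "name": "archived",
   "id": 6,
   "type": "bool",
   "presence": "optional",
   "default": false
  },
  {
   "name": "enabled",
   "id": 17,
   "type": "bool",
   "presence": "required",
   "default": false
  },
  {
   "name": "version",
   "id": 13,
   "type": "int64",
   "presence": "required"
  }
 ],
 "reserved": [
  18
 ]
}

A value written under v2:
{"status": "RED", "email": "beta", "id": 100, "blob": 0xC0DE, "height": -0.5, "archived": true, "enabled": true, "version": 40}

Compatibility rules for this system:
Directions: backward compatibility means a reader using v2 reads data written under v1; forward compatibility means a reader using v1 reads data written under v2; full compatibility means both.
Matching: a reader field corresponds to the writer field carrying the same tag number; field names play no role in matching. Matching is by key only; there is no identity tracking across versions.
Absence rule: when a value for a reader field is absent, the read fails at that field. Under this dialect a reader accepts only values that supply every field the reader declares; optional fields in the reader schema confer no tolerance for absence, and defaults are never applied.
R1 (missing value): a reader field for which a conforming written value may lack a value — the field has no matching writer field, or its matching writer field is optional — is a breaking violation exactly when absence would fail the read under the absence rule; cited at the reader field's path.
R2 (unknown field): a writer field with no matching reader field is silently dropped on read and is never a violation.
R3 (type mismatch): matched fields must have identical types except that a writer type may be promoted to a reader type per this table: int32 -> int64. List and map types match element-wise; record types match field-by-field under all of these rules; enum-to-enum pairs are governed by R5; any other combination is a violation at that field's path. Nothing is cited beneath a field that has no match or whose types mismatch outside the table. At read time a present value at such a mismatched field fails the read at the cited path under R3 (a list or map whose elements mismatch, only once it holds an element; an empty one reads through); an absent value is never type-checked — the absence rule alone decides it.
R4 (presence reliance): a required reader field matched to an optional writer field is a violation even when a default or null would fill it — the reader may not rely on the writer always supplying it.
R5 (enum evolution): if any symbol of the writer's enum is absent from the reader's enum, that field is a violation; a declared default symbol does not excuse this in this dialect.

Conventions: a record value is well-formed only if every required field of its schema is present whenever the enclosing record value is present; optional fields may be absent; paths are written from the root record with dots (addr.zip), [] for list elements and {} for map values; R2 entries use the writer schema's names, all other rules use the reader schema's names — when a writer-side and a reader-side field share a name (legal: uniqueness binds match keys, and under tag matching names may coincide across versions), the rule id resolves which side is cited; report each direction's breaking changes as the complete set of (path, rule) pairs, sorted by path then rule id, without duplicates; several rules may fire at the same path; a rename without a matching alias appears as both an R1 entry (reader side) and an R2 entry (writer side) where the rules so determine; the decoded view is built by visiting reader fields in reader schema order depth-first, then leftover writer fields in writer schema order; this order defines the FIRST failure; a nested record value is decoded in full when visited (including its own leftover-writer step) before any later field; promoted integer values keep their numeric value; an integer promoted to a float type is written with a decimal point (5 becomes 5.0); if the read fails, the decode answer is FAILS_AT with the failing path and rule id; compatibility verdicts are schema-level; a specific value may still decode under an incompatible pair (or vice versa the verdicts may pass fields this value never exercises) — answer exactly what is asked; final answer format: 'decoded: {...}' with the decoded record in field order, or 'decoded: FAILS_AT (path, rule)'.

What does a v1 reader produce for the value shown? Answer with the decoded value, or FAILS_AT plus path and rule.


decoded: {"status": "RED", "email": "beta", "id": 100, "height": -0.5, "archived": true, "version": 40}

each type pair in Event: writer, then reader
decode walk for Event under reader schema v1:
  status := "RED"
  email := "beta"
  id := 100
  height := -0.5
  archived := true
  version := 40
  writer blob: unknown -> dropped
  writer enabled: unknown -> dropped
  => decoded: {"status": "RED", "email": "beta", "id": 100, "height": -0.5, "archived": true, "version": 40}
remaining Event differences; none change what is asked:
  added field enabled to record Event: required bool, tag 17, default false (in v2 it sits immediately before version) -> affects the rule determinations only; this particular Event value decodes identically
  added field blob to record Event: required bytes, tag 12 (in v2 it sits immediately before height) -> affects the rule determinations only; this particular Event value decodes identically


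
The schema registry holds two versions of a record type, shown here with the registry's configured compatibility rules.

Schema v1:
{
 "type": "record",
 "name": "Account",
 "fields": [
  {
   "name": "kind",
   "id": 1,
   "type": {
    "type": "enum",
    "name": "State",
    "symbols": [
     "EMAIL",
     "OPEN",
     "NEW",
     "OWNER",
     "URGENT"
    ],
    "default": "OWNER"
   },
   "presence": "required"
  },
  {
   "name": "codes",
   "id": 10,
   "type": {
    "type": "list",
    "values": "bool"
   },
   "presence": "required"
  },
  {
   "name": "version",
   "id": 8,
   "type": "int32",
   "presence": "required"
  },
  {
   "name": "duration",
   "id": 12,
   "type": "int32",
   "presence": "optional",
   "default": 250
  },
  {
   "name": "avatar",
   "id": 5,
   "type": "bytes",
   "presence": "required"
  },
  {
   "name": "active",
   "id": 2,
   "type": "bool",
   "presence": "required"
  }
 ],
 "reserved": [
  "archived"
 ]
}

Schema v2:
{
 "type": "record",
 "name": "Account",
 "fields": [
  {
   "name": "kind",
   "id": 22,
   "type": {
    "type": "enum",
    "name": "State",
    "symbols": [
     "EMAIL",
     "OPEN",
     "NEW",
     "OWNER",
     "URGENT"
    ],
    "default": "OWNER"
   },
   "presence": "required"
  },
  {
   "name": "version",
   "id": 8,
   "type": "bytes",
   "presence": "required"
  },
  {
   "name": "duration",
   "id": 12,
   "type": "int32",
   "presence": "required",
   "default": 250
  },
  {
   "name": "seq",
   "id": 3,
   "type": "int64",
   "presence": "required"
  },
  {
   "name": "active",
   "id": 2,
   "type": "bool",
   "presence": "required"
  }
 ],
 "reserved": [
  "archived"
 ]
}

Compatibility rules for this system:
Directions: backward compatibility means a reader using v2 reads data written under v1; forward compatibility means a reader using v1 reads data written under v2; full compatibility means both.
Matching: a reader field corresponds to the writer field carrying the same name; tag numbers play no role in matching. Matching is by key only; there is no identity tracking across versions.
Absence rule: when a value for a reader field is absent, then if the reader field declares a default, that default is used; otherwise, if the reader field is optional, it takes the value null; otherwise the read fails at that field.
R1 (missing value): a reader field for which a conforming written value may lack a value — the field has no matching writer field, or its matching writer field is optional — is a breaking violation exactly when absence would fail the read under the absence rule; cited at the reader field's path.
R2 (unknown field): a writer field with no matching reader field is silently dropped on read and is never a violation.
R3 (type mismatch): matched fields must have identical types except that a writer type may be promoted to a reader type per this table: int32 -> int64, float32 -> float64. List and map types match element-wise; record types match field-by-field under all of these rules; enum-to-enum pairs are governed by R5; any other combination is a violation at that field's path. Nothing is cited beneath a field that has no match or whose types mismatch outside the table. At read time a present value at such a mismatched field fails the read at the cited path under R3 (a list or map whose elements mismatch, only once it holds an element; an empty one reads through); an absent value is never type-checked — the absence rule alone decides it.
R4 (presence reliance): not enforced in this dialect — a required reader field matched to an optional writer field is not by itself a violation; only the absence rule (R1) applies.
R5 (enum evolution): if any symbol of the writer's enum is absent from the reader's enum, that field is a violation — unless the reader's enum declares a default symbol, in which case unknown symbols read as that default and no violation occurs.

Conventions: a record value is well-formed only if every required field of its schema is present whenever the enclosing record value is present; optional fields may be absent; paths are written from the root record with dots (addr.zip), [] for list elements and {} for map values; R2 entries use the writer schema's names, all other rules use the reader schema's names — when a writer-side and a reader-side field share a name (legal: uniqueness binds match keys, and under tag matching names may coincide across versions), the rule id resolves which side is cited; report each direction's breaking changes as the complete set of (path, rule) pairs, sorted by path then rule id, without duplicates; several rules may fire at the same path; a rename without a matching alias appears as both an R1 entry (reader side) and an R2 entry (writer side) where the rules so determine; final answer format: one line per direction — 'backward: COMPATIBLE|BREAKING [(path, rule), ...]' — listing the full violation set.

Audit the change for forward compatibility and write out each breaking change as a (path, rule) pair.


forward: BREAKING [(avatar, R1), (codes, R1), (version, R3)]

the writer's type comes first in each Account pair
forward for Account (reader v1, writer v2):
  kind: State -> State, writer required; from kind
  codes has no writer counterpart
  version: bytes -> int32, writer required; from version
  duration: int32 -> int32, writer required; from duration
  avatar has no writer counterpart
  active: bool -> bool, writer required; from active
  leftover writer field: seq
  violation R1 at avatar
  violation R1 at codes
  violation R3 at version
  => 3 violation(s): forward is BREAKING for Account
diffs on Account not affecting the asked answer:
  field kind in record Account: tag 1 changed to 22 -> no rule fires on it in Account's dialect; the asked verdict holds
  field duration in record Account: optional changed to required -> no rule fires on it in Account's dialect; the asked verdict holds
  added field seq to record Account: required int64, tag 3 (in v2 it sits immediately before active) -> affects backward compatibility only, which is not asked


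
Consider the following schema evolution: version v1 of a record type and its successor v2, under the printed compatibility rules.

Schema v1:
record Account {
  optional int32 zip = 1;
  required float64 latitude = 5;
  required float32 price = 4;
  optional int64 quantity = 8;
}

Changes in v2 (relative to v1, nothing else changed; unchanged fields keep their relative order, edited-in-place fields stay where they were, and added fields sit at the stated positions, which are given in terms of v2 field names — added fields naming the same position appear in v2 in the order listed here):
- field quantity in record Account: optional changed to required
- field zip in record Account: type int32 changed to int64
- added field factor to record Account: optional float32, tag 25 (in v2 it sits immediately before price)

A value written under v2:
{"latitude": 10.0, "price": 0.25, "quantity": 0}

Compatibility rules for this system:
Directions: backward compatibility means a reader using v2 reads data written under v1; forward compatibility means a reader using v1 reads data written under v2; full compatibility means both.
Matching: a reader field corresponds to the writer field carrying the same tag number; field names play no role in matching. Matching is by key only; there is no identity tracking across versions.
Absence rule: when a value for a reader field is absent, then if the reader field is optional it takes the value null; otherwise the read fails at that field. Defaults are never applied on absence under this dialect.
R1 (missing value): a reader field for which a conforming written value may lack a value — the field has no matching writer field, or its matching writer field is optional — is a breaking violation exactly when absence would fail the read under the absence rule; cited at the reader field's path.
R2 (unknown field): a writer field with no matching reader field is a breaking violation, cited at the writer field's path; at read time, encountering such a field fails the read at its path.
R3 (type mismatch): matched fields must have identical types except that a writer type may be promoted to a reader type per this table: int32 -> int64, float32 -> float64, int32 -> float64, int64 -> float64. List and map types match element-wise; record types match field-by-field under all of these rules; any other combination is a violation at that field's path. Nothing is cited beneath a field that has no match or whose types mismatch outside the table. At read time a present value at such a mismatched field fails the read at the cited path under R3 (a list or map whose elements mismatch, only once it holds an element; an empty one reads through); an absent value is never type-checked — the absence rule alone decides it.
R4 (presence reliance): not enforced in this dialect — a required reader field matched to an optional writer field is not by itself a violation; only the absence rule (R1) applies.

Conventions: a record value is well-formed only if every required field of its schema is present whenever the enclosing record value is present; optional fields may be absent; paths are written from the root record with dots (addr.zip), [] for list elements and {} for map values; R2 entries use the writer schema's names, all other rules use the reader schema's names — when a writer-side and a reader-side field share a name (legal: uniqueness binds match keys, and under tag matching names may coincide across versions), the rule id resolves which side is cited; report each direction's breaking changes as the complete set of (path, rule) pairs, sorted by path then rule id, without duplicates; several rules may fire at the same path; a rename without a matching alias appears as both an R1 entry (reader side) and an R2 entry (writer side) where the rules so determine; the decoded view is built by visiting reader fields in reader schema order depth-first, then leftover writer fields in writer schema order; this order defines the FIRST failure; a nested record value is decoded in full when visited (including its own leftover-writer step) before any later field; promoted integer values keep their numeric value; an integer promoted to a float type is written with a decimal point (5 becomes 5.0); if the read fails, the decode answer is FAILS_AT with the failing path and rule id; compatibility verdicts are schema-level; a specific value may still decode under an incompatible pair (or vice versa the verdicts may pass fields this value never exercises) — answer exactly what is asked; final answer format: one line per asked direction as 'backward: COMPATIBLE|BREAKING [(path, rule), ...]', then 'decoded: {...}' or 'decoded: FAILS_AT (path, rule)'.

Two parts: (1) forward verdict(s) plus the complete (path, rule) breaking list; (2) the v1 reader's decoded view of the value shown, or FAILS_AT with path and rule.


forward: BREAKING [(factor, R2), (zip, R3)]; decoded: {"zip": null, "latitude": 10.0, "price": 0.25, "quantity": 0}

arrows below run writer -> reader for Account
forward pass over Account, reader schema v1, writer schema v2:
  writer optional, int64 -> int32: reader zip maps from writer zip
  writer required, float64 -> float64: reader latitude maps from writer latitude
  writer required, float32 -> float32: reader price maps from writer price
  writer required, int64 -> int64: reader quantity maps from writer quantity
  writer field factor has no reader counterpart
  breaking: (factor, R2)
  breaking: (zip, R3)
  => 2 violation(s): forward is BREAKING for Account
decode (reader v1):
  zip := null (absent, optional -> null)
  latitude := 10.0
  price := 0.25
  quantity := 0
  => decoded: {"zip": null, "latitude": 10.0, "price": 0.25, "quantity": 0}
the other Account changes do not affect what is asked:
  field quantity in record Account: optional changed to required -> matters only for Account's backward compatibility — outside the asked direction


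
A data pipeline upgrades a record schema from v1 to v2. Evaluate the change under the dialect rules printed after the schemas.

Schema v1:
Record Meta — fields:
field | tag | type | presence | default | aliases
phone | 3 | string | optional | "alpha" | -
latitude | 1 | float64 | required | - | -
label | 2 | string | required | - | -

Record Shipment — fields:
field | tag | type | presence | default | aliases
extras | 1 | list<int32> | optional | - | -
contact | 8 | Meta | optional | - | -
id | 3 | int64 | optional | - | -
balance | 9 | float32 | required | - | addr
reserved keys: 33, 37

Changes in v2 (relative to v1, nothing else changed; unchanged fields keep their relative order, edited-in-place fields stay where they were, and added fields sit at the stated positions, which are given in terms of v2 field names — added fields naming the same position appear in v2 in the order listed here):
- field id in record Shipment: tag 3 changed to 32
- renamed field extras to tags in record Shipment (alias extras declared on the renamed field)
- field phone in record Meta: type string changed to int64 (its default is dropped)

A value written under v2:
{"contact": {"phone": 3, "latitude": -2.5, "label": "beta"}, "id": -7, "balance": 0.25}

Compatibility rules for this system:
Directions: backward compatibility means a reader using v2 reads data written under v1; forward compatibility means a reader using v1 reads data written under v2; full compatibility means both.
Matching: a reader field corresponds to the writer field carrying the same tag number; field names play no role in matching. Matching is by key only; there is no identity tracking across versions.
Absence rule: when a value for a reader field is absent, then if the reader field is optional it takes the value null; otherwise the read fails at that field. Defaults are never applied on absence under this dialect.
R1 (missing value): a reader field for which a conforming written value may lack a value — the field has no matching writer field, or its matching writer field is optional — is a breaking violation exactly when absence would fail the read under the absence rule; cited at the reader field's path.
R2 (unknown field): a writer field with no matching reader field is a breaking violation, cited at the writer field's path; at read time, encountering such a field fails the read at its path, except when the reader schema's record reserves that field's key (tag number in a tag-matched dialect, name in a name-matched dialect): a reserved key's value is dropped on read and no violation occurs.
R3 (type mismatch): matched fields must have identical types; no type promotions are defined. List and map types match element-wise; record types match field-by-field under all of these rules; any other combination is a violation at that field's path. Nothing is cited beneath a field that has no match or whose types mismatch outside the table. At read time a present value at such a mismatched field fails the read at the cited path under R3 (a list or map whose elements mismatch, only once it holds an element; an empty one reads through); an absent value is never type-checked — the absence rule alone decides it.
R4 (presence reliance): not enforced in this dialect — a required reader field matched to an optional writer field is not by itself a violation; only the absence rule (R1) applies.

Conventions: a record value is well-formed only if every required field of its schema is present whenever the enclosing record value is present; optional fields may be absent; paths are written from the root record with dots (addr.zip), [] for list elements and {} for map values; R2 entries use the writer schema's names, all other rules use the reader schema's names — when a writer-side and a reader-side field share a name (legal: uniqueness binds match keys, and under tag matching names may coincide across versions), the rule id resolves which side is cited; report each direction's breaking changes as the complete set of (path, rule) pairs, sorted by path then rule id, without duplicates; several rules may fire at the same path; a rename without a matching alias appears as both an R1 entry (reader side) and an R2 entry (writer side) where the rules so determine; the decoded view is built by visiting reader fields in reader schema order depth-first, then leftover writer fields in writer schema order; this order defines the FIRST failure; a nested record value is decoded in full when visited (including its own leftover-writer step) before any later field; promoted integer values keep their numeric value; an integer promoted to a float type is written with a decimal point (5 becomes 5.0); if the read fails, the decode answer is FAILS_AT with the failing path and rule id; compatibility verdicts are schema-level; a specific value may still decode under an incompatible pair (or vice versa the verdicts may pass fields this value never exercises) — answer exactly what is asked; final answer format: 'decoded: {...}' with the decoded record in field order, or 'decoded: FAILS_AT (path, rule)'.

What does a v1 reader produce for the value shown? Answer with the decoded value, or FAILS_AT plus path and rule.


in Shipment below, arrows point writer -> reader
decoding the Shipment value with the v1 reader:
  extras := null (not supplied -> null)
  read fails at contact.phone under R3
  => FAILS_AT (contact.phone, R3)
ruling out the remaining Shipment differences:
  field id in record Shipment: tag 3 changed to 32 -> matters for Shipment compatibility verdicts, not for this value's decode
  renamed field extras to tags in record Shipment (alias extras declared on the renamed field) -> triggers nothing under the printed rules; the Shipment answer is the same either way

decoded: FAILS_AT (contact.phone, R3)


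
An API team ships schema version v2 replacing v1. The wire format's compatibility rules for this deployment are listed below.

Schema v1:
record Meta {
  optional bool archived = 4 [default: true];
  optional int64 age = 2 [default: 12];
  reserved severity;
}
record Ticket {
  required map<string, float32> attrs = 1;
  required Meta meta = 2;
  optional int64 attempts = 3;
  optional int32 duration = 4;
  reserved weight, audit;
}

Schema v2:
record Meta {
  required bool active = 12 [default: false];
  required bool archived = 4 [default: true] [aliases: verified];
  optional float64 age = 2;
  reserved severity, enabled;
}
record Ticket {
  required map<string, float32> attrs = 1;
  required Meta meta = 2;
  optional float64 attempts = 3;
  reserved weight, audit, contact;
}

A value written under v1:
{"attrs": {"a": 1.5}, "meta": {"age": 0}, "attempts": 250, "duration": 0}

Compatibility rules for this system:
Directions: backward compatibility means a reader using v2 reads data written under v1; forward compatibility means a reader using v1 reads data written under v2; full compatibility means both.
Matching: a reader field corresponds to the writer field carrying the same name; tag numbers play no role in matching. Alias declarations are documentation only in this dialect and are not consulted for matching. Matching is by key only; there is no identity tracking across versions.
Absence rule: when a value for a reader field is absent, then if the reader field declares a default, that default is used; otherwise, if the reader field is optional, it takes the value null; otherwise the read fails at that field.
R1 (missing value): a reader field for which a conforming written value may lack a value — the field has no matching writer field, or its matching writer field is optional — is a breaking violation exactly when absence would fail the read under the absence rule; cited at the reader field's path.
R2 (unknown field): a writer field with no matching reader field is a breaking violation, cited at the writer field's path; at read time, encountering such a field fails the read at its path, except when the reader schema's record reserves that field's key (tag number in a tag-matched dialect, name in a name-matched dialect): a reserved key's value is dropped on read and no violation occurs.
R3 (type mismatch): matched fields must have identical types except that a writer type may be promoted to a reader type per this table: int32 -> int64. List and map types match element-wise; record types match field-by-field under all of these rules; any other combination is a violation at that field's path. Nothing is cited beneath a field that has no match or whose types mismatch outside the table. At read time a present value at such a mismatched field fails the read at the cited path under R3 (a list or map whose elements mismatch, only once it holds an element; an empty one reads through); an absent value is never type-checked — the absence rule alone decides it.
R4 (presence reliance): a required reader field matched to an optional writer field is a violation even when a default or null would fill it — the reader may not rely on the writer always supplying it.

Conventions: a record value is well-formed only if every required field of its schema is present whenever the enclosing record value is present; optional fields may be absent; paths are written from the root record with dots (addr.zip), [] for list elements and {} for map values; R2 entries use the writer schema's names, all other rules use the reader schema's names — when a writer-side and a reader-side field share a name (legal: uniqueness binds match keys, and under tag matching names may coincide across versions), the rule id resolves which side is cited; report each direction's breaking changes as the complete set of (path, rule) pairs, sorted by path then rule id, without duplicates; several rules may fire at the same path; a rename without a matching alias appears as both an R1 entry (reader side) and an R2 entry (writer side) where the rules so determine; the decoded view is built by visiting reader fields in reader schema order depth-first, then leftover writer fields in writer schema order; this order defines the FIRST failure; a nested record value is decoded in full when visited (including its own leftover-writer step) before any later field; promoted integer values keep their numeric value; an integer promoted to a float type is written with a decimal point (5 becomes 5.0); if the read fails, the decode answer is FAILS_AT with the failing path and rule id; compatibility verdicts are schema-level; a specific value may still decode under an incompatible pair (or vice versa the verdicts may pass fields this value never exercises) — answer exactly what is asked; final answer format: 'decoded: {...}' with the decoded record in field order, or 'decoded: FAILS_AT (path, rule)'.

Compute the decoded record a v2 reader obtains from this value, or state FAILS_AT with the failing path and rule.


the writer's type comes first in each Ticket pair
migrating the Ticket value to v2:
  attrs := {"a": 1.5}
  meta.active := false (no value, default fills)
  meta.archived := true (no value, default fills)
  read fails at meta.age under R3
  => FAILS_AT (meta.age, R3)
checking off the Ticket differences that do not matter here:
  field attempts in record Ticket: type int64 changed to float64 -> affects the rule determinations only; this particular Ticket value decodes identically
  added field active to record Meta: required bool, tag 12, default false (in v2 it sits immediately before archived) -> affects the rule determinations only; this particular Ticket value decodes identically
  field archived in record Meta: optional changed to required -> affects the rule determinations only; this particular Ticket value decodes identically
  removed field duration from record Ticket -> affects the rule determinations only; this particular Ticket value decodes identically

decoded: FAILS_AT (meta.age, R3)


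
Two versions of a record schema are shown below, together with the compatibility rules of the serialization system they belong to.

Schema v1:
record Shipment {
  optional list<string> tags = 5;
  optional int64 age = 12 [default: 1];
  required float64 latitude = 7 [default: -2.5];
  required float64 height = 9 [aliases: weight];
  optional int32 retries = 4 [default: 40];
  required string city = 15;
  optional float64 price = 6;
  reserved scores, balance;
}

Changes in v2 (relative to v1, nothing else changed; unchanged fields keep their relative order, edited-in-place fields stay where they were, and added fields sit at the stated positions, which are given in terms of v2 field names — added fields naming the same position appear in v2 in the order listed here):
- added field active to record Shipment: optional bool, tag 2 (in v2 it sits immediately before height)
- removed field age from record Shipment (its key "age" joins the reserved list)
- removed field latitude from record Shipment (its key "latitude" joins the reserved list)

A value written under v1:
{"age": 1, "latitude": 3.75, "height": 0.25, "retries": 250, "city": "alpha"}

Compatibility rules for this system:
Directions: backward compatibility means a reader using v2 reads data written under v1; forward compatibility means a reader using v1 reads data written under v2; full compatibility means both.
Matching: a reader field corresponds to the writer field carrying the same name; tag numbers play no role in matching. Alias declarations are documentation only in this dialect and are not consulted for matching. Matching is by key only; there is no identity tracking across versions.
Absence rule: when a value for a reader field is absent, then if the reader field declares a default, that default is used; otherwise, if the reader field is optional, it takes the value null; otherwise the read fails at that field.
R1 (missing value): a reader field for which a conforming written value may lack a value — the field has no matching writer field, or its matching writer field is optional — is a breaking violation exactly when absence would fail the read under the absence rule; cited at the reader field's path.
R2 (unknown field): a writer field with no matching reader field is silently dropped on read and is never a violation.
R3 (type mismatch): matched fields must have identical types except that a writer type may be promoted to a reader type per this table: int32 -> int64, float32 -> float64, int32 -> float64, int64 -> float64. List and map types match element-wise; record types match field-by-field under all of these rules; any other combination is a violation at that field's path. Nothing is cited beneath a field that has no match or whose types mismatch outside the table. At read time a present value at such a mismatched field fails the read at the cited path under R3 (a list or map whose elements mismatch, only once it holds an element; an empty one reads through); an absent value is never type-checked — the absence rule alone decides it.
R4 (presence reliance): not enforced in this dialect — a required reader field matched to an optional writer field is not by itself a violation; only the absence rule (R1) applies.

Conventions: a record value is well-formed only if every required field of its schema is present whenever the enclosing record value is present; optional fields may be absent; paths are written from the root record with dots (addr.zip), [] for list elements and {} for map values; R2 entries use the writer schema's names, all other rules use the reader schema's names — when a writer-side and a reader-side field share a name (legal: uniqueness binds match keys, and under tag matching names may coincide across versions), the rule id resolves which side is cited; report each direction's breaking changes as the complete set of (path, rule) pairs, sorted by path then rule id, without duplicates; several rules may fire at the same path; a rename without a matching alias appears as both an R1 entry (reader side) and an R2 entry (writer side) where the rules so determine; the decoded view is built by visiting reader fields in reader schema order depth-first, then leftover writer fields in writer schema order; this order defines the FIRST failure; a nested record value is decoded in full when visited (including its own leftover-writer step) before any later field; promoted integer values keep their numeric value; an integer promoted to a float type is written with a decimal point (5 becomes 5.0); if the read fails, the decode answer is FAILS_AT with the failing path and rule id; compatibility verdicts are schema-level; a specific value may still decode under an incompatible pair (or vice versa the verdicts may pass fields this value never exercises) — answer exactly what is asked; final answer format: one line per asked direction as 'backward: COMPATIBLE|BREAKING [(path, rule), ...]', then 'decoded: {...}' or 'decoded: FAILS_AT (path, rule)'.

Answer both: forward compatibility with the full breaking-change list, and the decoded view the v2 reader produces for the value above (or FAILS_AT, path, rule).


forward: COMPATIBLE []; decoded: {"tags": null, "active": null, "height": 0.25, "retries": 250, "city": "alpha", "price": null}

arrows below run writer -> reader for Shipment
forward for Shipment (reader v1, writer v2):
  tags: paired with writer tags (list<string> -> list<string>; writer optional)
  age: no writer match
  latitude: no writer match
  height: paired with writer height (float64 -> float64; writer required)
  retries: paired with writer retries (int32 -> int32; writer optional)
  city: paired with writer city (string -> string; writer required)
  price: paired with writer price (float64 -> float64; writer optional)
  active (writer side), unknown to reader
  nothing fires on Shipment: forward is COMPATIBLE
migrating the Shipment value to v2:
  tags := null (not supplied -> null)
  active := null (not supplied -> null)
  height := 0.25
  retries := 250
  city := "alpha"
  price := null (not supplied -> null)
  writer age: unmatched, discarded
  writer latitude: unmatched, discarded
  => decoded: {"tags": null, "active": null, "height": 0.25, "retries": 250, "city": "alpha", "price": null}


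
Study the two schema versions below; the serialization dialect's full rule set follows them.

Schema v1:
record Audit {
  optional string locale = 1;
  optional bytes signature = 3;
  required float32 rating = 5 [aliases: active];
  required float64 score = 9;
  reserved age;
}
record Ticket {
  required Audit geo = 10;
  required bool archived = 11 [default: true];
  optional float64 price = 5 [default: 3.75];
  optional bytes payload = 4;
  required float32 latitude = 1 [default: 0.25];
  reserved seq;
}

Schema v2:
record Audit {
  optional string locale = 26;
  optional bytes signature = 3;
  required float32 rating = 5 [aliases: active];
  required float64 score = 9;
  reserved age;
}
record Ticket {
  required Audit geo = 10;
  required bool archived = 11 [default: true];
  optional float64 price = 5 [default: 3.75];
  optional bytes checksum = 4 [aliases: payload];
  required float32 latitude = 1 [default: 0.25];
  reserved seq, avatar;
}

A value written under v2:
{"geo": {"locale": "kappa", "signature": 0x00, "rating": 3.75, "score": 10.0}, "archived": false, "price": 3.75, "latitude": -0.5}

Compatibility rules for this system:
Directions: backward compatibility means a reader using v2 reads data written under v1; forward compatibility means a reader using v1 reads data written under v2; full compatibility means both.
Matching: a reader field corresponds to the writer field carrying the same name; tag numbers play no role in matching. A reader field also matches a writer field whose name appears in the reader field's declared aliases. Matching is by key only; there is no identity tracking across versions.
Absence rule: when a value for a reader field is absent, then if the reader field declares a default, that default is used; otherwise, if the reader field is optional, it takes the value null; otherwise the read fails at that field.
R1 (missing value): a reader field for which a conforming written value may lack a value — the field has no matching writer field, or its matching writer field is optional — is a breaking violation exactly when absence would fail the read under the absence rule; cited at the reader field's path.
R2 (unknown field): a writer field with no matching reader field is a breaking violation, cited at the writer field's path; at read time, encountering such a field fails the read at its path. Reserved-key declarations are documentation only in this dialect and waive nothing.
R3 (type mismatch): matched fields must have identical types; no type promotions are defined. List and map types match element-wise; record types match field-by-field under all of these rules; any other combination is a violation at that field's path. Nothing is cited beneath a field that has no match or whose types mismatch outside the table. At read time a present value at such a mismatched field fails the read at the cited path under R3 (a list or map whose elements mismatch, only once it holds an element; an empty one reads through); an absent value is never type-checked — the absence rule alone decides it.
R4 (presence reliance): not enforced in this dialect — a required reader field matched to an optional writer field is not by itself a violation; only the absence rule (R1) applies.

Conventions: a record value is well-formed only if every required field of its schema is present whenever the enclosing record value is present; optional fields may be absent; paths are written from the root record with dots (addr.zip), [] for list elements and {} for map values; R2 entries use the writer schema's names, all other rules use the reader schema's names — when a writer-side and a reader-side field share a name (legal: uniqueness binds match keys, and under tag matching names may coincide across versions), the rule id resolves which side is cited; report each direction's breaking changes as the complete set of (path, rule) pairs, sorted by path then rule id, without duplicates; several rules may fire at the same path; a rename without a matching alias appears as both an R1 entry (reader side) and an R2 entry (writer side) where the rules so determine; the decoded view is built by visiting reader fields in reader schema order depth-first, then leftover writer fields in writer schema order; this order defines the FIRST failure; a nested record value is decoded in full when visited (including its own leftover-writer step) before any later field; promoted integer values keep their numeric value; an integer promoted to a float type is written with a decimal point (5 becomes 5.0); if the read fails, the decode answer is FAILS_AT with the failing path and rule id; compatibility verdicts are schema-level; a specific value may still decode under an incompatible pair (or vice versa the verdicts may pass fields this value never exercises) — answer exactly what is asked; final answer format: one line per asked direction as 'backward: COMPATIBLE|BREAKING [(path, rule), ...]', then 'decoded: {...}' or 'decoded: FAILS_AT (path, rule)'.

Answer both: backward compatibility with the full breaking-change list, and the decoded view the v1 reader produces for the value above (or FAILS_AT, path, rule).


backward: COMPATIBLE []; decoded: {"geo": {"locale": "kappa", "signature": 0x00, "rating": 3.75, "score": 10.0}, "archived": false, "price": 3.75, "payload": null, "latitude": -0.5}

arrows below run writer -> reader for Ticket
backward analysis of Ticket with v2 as reader and v1 as writer:
  writer required, Audit -> Audit: reader geo maps from writer geo
  writer required, bool -> bool: reader archived maps from writer archived
  writer optional, float64 -> float64: reader price maps from writer price
  writer optional, bytes -> bytes: reader checksum maps from writer payload
  writer required, float32 -> float32: reader latitude maps from writer latitude
  writer optional, string -> string: reader geo.locale maps from writer geo.locale
  writer optional, bytes -> bytes: reader geo.signature maps from writer geo.signature
  writer required, float32 -> float32: reader geo.rating maps from writer geo.rating
  writer required, float64 -> float64: reader geo.score maps from writer geo.score
  => backward: COMPATIBLE
decode (reader v1):
  geo.locale := "kappa"
  geo.signature := 0x00
  geo.rating := 3.75
  geo.score := 10.0
  archived := false
  price := 3.75
  payload := null (not supplied -> null)
  latitude := -0.5
  => decoded: {"geo": {"locale": "kappa", "signature": 0x00, "rating": 3.75, "score": 10.0}, "archived": false, "price": 3.75, "payload": null, "latitude": -0.5}
diffs on Ticket not affecting the asked answer:
  field locale in record Audit: tag 1 changed to 26 -> triggers nothing under Ticket's printed rules — same verdict
  renamed field payload to checksum in record Ticket (alias payload declared on the renamed field) -> fires only in the forward direction of Ticket, which is not asked here
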